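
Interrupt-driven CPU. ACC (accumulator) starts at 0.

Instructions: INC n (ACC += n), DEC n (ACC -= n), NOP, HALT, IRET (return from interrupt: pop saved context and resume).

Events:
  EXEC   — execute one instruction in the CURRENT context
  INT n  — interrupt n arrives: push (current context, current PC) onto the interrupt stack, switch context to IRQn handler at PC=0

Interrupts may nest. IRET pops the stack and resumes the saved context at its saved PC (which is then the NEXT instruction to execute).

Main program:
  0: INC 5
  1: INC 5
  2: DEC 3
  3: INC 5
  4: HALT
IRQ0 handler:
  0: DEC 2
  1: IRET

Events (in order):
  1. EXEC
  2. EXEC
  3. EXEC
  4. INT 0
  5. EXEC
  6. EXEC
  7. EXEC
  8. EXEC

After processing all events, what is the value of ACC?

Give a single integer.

Answer: 10

Derivation:
Event 1 (EXEC): [MAIN] PC=0: INC 5 -> ACC=5
Event 2 (EXEC): [MAIN] PC=1: INC 5 -> ACC=10
Event 3 (EXEC): [MAIN] PC=2: DEC 3 -> ACC=7
Event 4 (INT 0): INT 0 arrives: push (MAIN, PC=3), enter IRQ0 at PC=0 (depth now 1)
Event 5 (EXEC): [IRQ0] PC=0: DEC 2 -> ACC=5
Event 6 (EXEC): [IRQ0] PC=1: IRET -> resume MAIN at PC=3 (depth now 0)
Event 7 (EXEC): [MAIN] PC=3: INC 5 -> ACC=10
Event 8 (EXEC): [MAIN] PC=4: HALT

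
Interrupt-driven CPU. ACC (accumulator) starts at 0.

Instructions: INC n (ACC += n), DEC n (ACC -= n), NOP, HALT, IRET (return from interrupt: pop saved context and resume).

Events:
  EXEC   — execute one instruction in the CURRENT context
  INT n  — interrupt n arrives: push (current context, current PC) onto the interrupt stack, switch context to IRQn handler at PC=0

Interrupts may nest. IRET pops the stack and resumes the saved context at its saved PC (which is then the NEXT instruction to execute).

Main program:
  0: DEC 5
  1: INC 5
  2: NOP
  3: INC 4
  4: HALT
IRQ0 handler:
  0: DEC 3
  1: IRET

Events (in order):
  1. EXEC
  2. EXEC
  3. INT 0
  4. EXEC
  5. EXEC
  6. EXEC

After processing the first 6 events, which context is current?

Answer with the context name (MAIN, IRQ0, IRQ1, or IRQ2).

Event 1 (EXEC): [MAIN] PC=0: DEC 5 -> ACC=-5
Event 2 (EXEC): [MAIN] PC=1: INC 5 -> ACC=0
Event 3 (INT 0): INT 0 arrives: push (MAIN, PC=2), enter IRQ0 at PC=0 (depth now 1)
Event 4 (EXEC): [IRQ0] PC=0: DEC 3 -> ACC=-3
Event 5 (EXEC): [IRQ0] PC=1: IRET -> resume MAIN at PC=2 (depth now 0)
Event 6 (EXEC): [MAIN] PC=2: NOP

Answer: MAIN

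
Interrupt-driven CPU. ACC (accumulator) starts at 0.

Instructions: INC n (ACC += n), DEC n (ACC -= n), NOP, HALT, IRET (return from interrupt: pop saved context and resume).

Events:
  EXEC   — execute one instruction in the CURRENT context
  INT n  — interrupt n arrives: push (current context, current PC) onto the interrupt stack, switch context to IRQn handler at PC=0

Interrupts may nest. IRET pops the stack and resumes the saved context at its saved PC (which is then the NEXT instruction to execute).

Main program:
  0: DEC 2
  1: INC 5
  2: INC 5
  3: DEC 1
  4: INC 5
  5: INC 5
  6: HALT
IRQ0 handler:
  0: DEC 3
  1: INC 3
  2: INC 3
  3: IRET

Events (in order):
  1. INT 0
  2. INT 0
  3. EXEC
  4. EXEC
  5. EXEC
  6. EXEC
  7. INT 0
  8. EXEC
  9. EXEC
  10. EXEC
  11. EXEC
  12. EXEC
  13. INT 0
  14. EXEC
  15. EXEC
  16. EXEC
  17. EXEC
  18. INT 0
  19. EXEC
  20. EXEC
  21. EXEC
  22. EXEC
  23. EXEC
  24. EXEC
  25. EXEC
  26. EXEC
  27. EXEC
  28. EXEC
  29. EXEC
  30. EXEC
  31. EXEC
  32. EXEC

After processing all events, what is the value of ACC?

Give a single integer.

Event 1 (INT 0): INT 0 arrives: push (MAIN, PC=0), enter IRQ0 at PC=0 (depth now 1)
Event 2 (INT 0): INT 0 arrives: push (IRQ0, PC=0), enter IRQ0 at PC=0 (depth now 2)
Event 3 (EXEC): [IRQ0] PC=0: DEC 3 -> ACC=-3
Event 4 (EXEC): [IRQ0] PC=1: INC 3 -> ACC=0
Event 5 (EXEC): [IRQ0] PC=2: INC 3 -> ACC=3
Event 6 (EXEC): [IRQ0] PC=3: IRET -> resume IRQ0 at PC=0 (depth now 1)
Event 7 (INT 0): INT 0 arrives: push (IRQ0, PC=0), enter IRQ0 at PC=0 (depth now 2)
Event 8 (EXEC): [IRQ0] PC=0: DEC 3 -> ACC=0
Event 9 (EXEC): [IRQ0] PC=1: INC 3 -> ACC=3
Event 10 (EXEC): [IRQ0] PC=2: INC 3 -> ACC=6
Event 11 (EXEC): [IRQ0] PC=3: IRET -> resume IRQ0 at PC=0 (depth now 1)
Event 12 (EXEC): [IRQ0] PC=0: DEC 3 -> ACC=3
Event 13 (INT 0): INT 0 arrives: push (IRQ0, PC=1), enter IRQ0 at PC=0 (depth now 2)
Event 14 (EXEC): [IRQ0] PC=0: DEC 3 -> ACC=0
Event 15 (EXEC): [IRQ0] PC=1: INC 3 -> ACC=3
Event 16 (EXEC): [IRQ0] PC=2: INC 3 -> ACC=6
Event 17 (EXEC): [IRQ0] PC=3: IRET -> resume IRQ0 at PC=1 (depth now 1)
Event 18 (INT 0): INT 0 arrives: push (IRQ0, PC=1), enter IRQ0 at PC=0 (depth now 2)
Event 19 (EXEC): [IRQ0] PC=0: DEC 3 -> ACC=3
Event 20 (EXEC): [IRQ0] PC=1: INC 3 -> ACC=6
Event 21 (EXEC): [IRQ0] PC=2: INC 3 -> ACC=9
Event 22 (EXEC): [IRQ0] PC=3: IRET -> resume IRQ0 at PC=1 (depth now 1)
Event 23 (EXEC): [IRQ0] PC=1: INC 3 -> ACC=12
Event 24 (EXEC): [IRQ0] PC=2: INC 3 -> ACC=15
Event 25 (EXEC): [IRQ0] PC=3: IRET -> resume MAIN at PC=0 (depth now 0)
Event 26 (EXEC): [MAIN] PC=0: DEC 2 -> ACC=13
Event 27 (EXEC): [MAIN] PC=1: INC 5 -> ACC=18
Event 28 (EXEC): [MAIN] PC=2: INC 5 -> ACC=23
Event 29 (EXEC): [MAIN] PC=3: DEC 1 -> ACC=22
Event 30 (EXEC): [MAIN] PC=4: INC 5 -> ACC=27
Event 31 (EXEC): [MAIN] PC=5: INC 5 -> ACC=32
Event 32 (EXEC): [MAIN] PC=6: HALT

Answer: 32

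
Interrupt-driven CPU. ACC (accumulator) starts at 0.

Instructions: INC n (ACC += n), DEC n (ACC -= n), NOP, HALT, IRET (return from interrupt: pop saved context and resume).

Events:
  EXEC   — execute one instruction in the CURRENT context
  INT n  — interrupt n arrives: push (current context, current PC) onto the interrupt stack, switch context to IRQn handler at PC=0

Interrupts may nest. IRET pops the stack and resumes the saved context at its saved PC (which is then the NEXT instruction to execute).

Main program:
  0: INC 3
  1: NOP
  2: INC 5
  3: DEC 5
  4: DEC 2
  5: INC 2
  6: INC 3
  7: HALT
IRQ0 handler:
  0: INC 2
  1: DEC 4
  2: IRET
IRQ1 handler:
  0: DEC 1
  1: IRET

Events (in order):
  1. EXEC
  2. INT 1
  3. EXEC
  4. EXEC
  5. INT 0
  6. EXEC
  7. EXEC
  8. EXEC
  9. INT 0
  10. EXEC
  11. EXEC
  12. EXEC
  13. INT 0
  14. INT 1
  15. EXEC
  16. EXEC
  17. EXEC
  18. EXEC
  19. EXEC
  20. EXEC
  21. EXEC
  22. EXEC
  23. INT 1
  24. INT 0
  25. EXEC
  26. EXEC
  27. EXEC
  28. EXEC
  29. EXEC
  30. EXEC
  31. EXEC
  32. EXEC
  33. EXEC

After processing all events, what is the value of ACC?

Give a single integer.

Event 1 (EXEC): [MAIN] PC=0: INC 3 -> ACC=3
Event 2 (INT 1): INT 1 arrives: push (MAIN, PC=1), enter IRQ1 at PC=0 (depth now 1)
Event 3 (EXEC): [IRQ1] PC=0: DEC 1 -> ACC=2
Event 4 (EXEC): [IRQ1] PC=1: IRET -> resume MAIN at PC=1 (depth now 0)
Event 5 (INT 0): INT 0 arrives: push (MAIN, PC=1), enter IRQ0 at PC=0 (depth now 1)
Event 6 (EXEC): [IRQ0] PC=0: INC 2 -> ACC=4
Event 7 (EXEC): [IRQ0] PC=1: DEC 4 -> ACC=0
Event 8 (EXEC): [IRQ0] PC=2: IRET -> resume MAIN at PC=1 (depth now 0)
Event 9 (INT 0): INT 0 arrives: push (MAIN, PC=1), enter IRQ0 at PC=0 (depth now 1)
Event 10 (EXEC): [IRQ0] PC=0: INC 2 -> ACC=2
Event 11 (EXEC): [IRQ0] PC=1: DEC 4 -> ACC=-2
Event 12 (EXEC): [IRQ0] PC=2: IRET -> resume MAIN at PC=1 (depth now 0)
Event 13 (INT 0): INT 0 arrives: push (MAIN, PC=1), enter IRQ0 at PC=0 (depth now 1)
Event 14 (INT 1): INT 1 arrives: push (IRQ0, PC=0), enter IRQ1 at PC=0 (depth now 2)
Event 15 (EXEC): [IRQ1] PC=0: DEC 1 -> ACC=-3
Event 16 (EXEC): [IRQ1] PC=1: IRET -> resume IRQ0 at PC=0 (depth now 1)
Event 17 (EXEC): [IRQ0] PC=0: INC 2 -> ACC=-1
Event 18 (EXEC): [IRQ0] PC=1: DEC 4 -> ACC=-5
Event 19 (EXEC): [IRQ0] PC=2: IRET -> resume MAIN at PC=1 (depth now 0)
Event 20 (EXEC): [MAIN] PC=1: NOP
Event 21 (EXEC): [MAIN] PC=2: INC 5 -> ACC=0
Event 22 (EXEC): [MAIN] PC=3: DEC 5 -> ACC=-5
Event 23 (INT 1): INT 1 arrives: push (MAIN, PC=4), enter IRQ1 at PC=0 (depth now 1)
Event 24 (INT 0): INT 0 arrives: push (IRQ1, PC=0), enter IRQ0 at PC=0 (depth now 2)
Event 25 (EXEC): [IRQ0] PC=0: INC 2 -> ACC=-3
Event 26 (EXEC): [IRQ0] PC=1: DEC 4 -> ACC=-7
Event 27 (EXEC): [IRQ0] PC=2: IRET -> resume IRQ1 at PC=0 (depth now 1)
Event 28 (EXEC): [IRQ1] PC=0: DEC 1 -> ACC=-8
Event 29 (EXEC): [IRQ1] PC=1: IRET -> resume MAIN at PC=4 (depth now 0)
Event 30 (EXEC): [MAIN] PC=4: DEC 2 -> ACC=-10
Event 31 (EXEC): [MAIN] PC=5: INC 2 -> ACC=-8
Event 32 (EXEC): [MAIN] PC=6: INC 3 -> ACC=-5
Event 33 (EXEC): [MAIN] PC=7: HALT

Answer: -5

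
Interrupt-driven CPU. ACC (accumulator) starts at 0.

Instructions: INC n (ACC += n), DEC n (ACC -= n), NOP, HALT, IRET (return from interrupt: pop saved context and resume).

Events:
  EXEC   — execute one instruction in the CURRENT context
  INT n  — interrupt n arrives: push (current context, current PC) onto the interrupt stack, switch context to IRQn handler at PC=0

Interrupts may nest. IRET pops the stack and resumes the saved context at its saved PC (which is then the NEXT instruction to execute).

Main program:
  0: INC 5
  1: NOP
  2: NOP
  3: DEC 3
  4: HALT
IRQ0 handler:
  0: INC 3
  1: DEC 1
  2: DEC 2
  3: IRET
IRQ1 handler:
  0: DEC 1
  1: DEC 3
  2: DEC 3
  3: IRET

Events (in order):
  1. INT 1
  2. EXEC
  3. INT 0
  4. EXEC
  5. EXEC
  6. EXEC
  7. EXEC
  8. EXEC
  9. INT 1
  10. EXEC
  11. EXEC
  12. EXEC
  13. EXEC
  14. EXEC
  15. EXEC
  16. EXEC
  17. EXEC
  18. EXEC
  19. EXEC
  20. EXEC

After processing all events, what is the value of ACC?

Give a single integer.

Answer: -12

Derivation:
Event 1 (INT 1): INT 1 arrives: push (MAIN, PC=0), enter IRQ1 at PC=0 (depth now 1)
Event 2 (EXEC): [IRQ1] PC=0: DEC 1 -> ACC=-1
Event 3 (INT 0): INT 0 arrives: push (IRQ1, PC=1), enter IRQ0 at PC=0 (depth now 2)
Event 4 (EXEC): [IRQ0] PC=0: INC 3 -> ACC=2
Event 5 (EXEC): [IRQ0] PC=1: DEC 1 -> ACC=1
Event 6 (EXEC): [IRQ0] PC=2: DEC 2 -> ACC=-1
Event 7 (EXEC): [IRQ0] PC=3: IRET -> resume IRQ1 at PC=1 (depth now 1)
Event 8 (EXEC): [IRQ1] PC=1: DEC 3 -> ACC=-4
Event 9 (INT 1): INT 1 arrives: push (IRQ1, PC=2), enter IRQ1 at PC=0 (depth now 2)
Event 10 (EXEC): [IRQ1] PC=0: DEC 1 -> ACC=-5
Event 11 (EXEC): [IRQ1] PC=1: DEC 3 -> ACC=-8
Event 12 (EXEC): [IRQ1] PC=2: DEC 3 -> ACC=-11
Event 13 (EXEC): [IRQ1] PC=3: IRET -> resume IRQ1 at PC=2 (depth now 1)
Event 14 (EXEC): [IRQ1] PC=2: DEC 3 -> ACC=-14
Event 15 (EXEC): [IRQ1] PC=3: IRET -> resume MAIN at PC=0 (depth now 0)
Event 16 (EXEC): [MAIN] PC=0: INC 5 -> ACC=-9
Event 17 (EXEC): [MAIN] PC=1: NOP
Event 18 (EXEC): [MAIN] PC=2: NOP
Event 19 (EXEC): [MAIN] PC=3: DEC 3 -> ACC=-12
Event 20 (EXEC): [MAIN] PC=4: HALT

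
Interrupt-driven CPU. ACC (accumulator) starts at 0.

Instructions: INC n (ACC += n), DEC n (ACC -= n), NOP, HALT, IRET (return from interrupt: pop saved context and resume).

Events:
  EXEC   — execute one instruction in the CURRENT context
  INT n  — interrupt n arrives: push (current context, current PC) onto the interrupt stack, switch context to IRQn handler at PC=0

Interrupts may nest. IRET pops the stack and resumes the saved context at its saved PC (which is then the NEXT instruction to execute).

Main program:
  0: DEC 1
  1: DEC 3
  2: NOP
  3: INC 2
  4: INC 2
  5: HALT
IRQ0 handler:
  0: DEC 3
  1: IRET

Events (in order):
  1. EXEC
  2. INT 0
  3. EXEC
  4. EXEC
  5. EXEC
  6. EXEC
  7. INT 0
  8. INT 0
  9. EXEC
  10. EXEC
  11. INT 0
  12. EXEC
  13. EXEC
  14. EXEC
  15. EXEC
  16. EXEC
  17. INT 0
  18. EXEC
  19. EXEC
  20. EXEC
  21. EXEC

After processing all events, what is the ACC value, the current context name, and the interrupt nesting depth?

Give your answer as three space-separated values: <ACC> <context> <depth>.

Event 1 (EXEC): [MAIN] PC=0: DEC 1 -> ACC=-1
Event 2 (INT 0): INT 0 arrives: push (MAIN, PC=1), enter IRQ0 at PC=0 (depth now 1)
Event 3 (EXEC): [IRQ0] PC=0: DEC 3 -> ACC=-4
Event 4 (EXEC): [IRQ0] PC=1: IRET -> resume MAIN at PC=1 (depth now 0)
Event 5 (EXEC): [MAIN] PC=1: DEC 3 -> ACC=-7
Event 6 (EXEC): [MAIN] PC=2: NOP
Event 7 (INT 0): INT 0 arrives: push (MAIN, PC=3), enter IRQ0 at PC=0 (depth now 1)
Event 8 (INT 0): INT 0 arrives: push (IRQ0, PC=0), enter IRQ0 at PC=0 (depth now 2)
Event 9 (EXEC): [IRQ0] PC=0: DEC 3 -> ACC=-10
Event 10 (EXEC): [IRQ0] PC=1: IRET -> resume IRQ0 at PC=0 (depth now 1)
Event 11 (INT 0): INT 0 arrives: push (IRQ0, PC=0), enter IRQ0 at PC=0 (depth now 2)
Event 12 (EXEC): [IRQ0] PC=0: DEC 3 -> ACC=-13
Event 13 (EXEC): [IRQ0] PC=1: IRET -> resume IRQ0 at PC=0 (depth now 1)
Event 14 (EXEC): [IRQ0] PC=0: DEC 3 -> ACC=-16
Event 15 (EXEC): [IRQ0] PC=1: IRET -> resume MAIN at PC=3 (depth now 0)
Event 16 (EXEC): [MAIN] PC=3: INC 2 -> ACC=-14
Event 17 (INT 0): INT 0 arrives: push (MAIN, PC=4), enter IRQ0 at PC=0 (depth now 1)
Event 18 (EXEC): [IRQ0] PC=0: DEC 3 -> ACC=-17
Event 19 (EXEC): [IRQ0] PC=1: IRET -> resume MAIN at PC=4 (depth now 0)
Event 20 (EXEC): [MAIN] PC=4: INC 2 -> ACC=-15
Event 21 (EXEC): [MAIN] PC=5: HALT

Answer: -15 MAIN 0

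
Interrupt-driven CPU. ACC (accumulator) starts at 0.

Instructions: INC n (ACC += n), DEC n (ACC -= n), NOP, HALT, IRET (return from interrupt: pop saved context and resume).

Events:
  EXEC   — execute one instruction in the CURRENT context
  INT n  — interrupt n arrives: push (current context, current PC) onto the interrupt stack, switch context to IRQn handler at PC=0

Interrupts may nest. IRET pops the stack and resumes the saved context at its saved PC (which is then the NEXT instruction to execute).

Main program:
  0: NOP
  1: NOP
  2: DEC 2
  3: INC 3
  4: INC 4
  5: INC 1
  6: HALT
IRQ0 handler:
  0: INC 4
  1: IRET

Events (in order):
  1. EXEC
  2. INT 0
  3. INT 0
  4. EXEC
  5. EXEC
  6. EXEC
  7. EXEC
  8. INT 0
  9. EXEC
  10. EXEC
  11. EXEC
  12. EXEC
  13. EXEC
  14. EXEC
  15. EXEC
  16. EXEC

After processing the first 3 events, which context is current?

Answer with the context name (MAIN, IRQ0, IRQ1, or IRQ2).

Event 1 (EXEC): [MAIN] PC=0: NOP
Event 2 (INT 0): INT 0 arrives: push (MAIN, PC=1), enter IRQ0 at PC=0 (depth now 1)
Event 3 (INT 0): INT 0 arrives: push (IRQ0, PC=0), enter IRQ0 at PC=0 (depth now 2)

Answer: IRQ0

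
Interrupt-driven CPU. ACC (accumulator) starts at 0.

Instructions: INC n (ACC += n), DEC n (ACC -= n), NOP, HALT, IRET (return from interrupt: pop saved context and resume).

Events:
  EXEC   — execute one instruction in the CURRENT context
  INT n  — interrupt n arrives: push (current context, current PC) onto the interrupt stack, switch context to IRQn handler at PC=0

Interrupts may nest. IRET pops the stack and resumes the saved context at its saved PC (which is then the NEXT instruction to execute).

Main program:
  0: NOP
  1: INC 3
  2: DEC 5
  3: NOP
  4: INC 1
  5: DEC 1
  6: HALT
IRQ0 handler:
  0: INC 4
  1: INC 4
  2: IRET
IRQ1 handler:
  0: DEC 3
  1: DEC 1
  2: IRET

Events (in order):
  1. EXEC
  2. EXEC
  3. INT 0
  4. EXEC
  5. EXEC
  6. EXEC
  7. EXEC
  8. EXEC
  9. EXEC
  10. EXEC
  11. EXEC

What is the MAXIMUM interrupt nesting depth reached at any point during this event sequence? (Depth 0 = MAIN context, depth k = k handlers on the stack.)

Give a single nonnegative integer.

Event 1 (EXEC): [MAIN] PC=0: NOP [depth=0]
Event 2 (EXEC): [MAIN] PC=1: INC 3 -> ACC=3 [depth=0]
Event 3 (INT 0): INT 0 arrives: push (MAIN, PC=2), enter IRQ0 at PC=0 (depth now 1) [depth=1]
Event 4 (EXEC): [IRQ0] PC=0: INC 4 -> ACC=7 [depth=1]
Event 5 (EXEC): [IRQ0] PC=1: INC 4 -> ACC=11 [depth=1]
Event 6 (EXEC): [IRQ0] PC=2: IRET -> resume MAIN at PC=2 (depth now 0) [depth=0]
Event 7 (EXEC): [MAIN] PC=2: DEC 5 -> ACC=6 [depth=0]
Event 8 (EXEC): [MAIN] PC=3: NOP [depth=0]
Event 9 (EXEC): [MAIN] PC=4: INC 1 -> ACC=7 [depth=0]
Event 10 (EXEC): [MAIN] PC=5: DEC 1 -> ACC=6 [depth=0]
Event 11 (EXEC): [MAIN] PC=6: HALT [depth=0]
Max depth observed: 1

Answer: 1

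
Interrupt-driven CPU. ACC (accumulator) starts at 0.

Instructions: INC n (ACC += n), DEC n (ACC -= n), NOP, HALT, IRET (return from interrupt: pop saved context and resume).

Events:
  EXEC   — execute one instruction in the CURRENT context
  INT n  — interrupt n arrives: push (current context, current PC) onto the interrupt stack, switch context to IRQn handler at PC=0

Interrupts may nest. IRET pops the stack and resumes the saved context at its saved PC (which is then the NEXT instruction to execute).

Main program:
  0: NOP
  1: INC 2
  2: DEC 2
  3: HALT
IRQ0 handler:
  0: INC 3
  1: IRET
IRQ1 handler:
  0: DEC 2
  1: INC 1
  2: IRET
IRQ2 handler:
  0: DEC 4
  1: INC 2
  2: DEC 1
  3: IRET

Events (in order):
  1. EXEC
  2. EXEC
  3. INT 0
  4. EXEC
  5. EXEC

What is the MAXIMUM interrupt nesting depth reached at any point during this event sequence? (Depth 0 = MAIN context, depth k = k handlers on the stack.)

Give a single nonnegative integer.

Event 1 (EXEC): [MAIN] PC=0: NOP [depth=0]
Event 2 (EXEC): [MAIN] PC=1: INC 2 -> ACC=2 [depth=0]
Event 3 (INT 0): INT 0 arrives: push (MAIN, PC=2), enter IRQ0 at PC=0 (depth now 1) [depth=1]
Event 4 (EXEC): [IRQ0] PC=0: INC 3 -> ACC=5 [depth=1]
Event 5 (EXEC): [IRQ0] PC=1: IRET -> resume MAIN at PC=2 (depth now 0) [depth=0]
Max depth observed: 1

Answer: 1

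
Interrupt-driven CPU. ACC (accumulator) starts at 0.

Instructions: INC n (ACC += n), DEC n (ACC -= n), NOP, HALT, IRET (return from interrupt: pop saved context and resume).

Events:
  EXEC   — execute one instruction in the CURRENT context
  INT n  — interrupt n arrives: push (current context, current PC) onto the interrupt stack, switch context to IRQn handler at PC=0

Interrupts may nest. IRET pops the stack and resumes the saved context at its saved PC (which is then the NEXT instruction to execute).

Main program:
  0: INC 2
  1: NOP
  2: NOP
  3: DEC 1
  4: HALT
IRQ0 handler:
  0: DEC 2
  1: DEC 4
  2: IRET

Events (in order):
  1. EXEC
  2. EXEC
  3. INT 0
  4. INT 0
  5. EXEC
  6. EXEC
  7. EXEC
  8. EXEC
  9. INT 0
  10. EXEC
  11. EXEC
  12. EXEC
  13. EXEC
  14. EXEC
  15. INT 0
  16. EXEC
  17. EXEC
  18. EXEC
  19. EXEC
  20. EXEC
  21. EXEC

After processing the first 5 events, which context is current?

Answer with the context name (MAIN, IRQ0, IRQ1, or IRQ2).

Event 1 (EXEC): [MAIN] PC=0: INC 2 -> ACC=2
Event 2 (EXEC): [MAIN] PC=1: NOP
Event 3 (INT 0): INT 0 arrives: push (MAIN, PC=2), enter IRQ0 at PC=0 (depth now 1)
Event 4 (INT 0): INT 0 arrives: push (IRQ0, PC=0), enter IRQ0 at PC=0 (depth now 2)
Event 5 (EXEC): [IRQ0] PC=0: DEC 2 -> ACC=0

Answer: IRQ0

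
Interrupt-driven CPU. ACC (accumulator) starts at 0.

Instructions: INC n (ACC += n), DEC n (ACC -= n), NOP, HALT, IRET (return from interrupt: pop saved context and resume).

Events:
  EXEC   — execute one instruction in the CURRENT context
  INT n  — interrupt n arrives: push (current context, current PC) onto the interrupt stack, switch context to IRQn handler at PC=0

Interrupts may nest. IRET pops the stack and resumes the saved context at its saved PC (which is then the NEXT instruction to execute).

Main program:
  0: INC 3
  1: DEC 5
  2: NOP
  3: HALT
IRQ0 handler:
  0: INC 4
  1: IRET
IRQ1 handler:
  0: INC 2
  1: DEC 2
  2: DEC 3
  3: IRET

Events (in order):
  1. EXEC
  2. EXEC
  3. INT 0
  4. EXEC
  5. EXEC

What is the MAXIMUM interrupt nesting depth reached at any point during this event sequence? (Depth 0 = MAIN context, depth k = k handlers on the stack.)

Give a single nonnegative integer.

Event 1 (EXEC): [MAIN] PC=0: INC 3 -> ACC=3 [depth=0]
Event 2 (EXEC): [MAIN] PC=1: DEC 5 -> ACC=-2 [depth=0]
Event 3 (INT 0): INT 0 arrives: push (MAIN, PC=2), enter IRQ0 at PC=0 (depth now 1) [depth=1]
Event 4 (EXEC): [IRQ0] PC=0: INC 4 -> ACC=2 [depth=1]
Event 5 (EXEC): [IRQ0] PC=1: IRET -> resume MAIN at PC=2 (depth now 0) [depth=0]
Max depth observed: 1

Answer: 1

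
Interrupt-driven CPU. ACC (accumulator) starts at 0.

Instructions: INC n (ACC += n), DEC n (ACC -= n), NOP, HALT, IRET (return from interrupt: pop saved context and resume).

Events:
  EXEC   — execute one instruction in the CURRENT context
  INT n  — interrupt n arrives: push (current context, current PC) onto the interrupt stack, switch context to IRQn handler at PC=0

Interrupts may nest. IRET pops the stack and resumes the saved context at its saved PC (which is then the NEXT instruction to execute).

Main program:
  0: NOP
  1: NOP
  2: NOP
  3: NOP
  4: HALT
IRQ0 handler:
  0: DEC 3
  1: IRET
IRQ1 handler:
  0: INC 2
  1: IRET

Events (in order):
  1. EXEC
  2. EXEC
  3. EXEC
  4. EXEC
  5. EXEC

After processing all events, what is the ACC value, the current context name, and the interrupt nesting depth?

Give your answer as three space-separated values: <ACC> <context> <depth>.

Event 1 (EXEC): [MAIN] PC=0: NOP
Event 2 (EXEC): [MAIN] PC=1: NOP
Event 3 (EXEC): [MAIN] PC=2: NOP
Event 4 (EXEC): [MAIN] PC=3: NOP
Event 5 (EXEC): [MAIN] PC=4: HALT

Answer: 0 MAIN 0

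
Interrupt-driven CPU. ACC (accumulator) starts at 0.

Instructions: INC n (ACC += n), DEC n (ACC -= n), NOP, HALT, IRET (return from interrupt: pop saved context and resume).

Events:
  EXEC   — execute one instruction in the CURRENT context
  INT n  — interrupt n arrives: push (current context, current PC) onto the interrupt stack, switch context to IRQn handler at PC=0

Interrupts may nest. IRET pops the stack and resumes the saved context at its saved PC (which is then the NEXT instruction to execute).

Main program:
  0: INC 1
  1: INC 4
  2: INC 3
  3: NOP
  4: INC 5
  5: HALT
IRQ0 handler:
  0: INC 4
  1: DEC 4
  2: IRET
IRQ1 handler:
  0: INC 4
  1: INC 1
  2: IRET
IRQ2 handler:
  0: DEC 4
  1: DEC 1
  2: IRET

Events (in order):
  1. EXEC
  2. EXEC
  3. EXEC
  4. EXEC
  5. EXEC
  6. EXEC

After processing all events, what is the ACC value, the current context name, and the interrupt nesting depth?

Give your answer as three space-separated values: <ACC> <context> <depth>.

Answer: 13 MAIN 0

Derivation:
Event 1 (EXEC): [MAIN] PC=0: INC 1 -> ACC=1
Event 2 (EXEC): [MAIN] PC=1: INC 4 -> ACC=5
Event 3 (EXEC): [MAIN] PC=2: INC 3 -> ACC=8
Event 4 (EXEC): [MAIN] PC=3: NOP
Event 5 (EXEC): [MAIN] PC=4: INC 5 -> ACC=13
Event 6 (EXEC): [MAIN] PC=5: HALT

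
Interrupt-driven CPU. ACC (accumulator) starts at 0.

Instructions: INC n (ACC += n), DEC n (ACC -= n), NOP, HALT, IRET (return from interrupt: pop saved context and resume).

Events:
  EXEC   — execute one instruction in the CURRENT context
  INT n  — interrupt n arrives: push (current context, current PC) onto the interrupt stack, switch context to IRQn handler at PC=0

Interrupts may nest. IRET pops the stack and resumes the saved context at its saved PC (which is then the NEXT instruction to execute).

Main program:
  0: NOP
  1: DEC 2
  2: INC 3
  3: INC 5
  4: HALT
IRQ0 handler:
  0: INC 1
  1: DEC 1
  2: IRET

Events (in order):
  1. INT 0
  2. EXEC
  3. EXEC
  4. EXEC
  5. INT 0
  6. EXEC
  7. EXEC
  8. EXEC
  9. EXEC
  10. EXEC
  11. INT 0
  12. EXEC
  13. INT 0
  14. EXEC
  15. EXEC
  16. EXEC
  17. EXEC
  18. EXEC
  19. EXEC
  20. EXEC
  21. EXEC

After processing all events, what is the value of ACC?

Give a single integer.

Answer: 6

Derivation:
Event 1 (INT 0): INT 0 arrives: push (MAIN, PC=0), enter IRQ0 at PC=0 (depth now 1)
Event 2 (EXEC): [IRQ0] PC=0: INC 1 -> ACC=1
Event 3 (EXEC): [IRQ0] PC=1: DEC 1 -> ACC=0
Event 4 (EXEC): [IRQ0] PC=2: IRET -> resume MAIN at PC=0 (depth now 0)
Event 5 (INT 0): INT 0 arrives: push (MAIN, PC=0), enter IRQ0 at PC=0 (depth now 1)
Event 6 (EXEC): [IRQ0] PC=0: INC 1 -> ACC=1
Event 7 (EXEC): [IRQ0] PC=1: DEC 1 -> ACC=0
Event 8 (EXEC): [IRQ0] PC=2: IRET -> resume MAIN at PC=0 (depth now 0)
Event 9 (EXEC): [MAIN] PC=0: NOP
Event 10 (EXEC): [MAIN] PC=1: DEC 2 -> ACC=-2
Event 11 (INT 0): INT 0 arrives: push (MAIN, PC=2), enter IRQ0 at PC=0 (depth now 1)
Event 12 (EXEC): [IRQ0] PC=0: INC 1 -> ACC=-1
Event 13 (INT 0): INT 0 arrives: push (IRQ0, PC=1), enter IRQ0 at PC=0 (depth now 2)
Event 14 (EXEC): [IRQ0] PC=0: INC 1 -> ACC=0
Event 15 (EXEC): [IRQ0] PC=1: DEC 1 -> ACC=-1
Event 16 (EXEC): [IRQ0] PC=2: IRET -> resume IRQ0 at PC=1 (depth now 1)
Event 17 (EXEC): [IRQ0] PC=1: DEC 1 -> ACC=-2
Event 18 (EXEC): [IRQ0] PC=2: IRET -> resume MAIN at PC=2 (depth now 0)
Event 19 (EXEC): [MAIN] PC=2: INC 3 -> ACC=1
Event 20 (EXEC): [MAIN] PC=3: INC 5 -> ACC=6
Event 21 (EXEC): [MAIN] PC=4: HALT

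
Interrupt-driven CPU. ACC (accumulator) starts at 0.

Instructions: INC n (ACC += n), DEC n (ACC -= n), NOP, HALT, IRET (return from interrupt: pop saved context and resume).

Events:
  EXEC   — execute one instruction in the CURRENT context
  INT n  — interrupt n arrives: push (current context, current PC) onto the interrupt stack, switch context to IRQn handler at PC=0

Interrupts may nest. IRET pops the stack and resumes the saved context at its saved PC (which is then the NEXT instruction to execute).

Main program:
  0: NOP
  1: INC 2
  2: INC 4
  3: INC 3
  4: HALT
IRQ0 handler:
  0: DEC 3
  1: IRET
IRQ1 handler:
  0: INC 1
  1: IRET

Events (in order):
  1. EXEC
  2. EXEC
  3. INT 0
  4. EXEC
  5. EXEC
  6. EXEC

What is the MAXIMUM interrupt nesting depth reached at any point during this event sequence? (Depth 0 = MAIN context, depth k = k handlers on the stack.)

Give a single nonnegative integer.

Answer: 1

Derivation:
Event 1 (EXEC): [MAIN] PC=0: NOP [depth=0]
Event 2 (EXEC): [MAIN] PC=1: INC 2 -> ACC=2 [depth=0]
Event 3 (INT 0): INT 0 arrives: push (MAIN, PC=2), enter IRQ0 at PC=0 (depth now 1) [depth=1]
Event 4 (EXEC): [IRQ0] PC=0: DEC 3 -> ACC=-1 [depth=1]
Event 5 (EXEC): [IRQ0] PC=1: IRET -> resume MAIN at PC=2 (depth now 0) [depth=0]
Event 6 (EXEC): [MAIN] PC=2: INC 4 -> ACC=3 [depth=0]
Max depth observed: 1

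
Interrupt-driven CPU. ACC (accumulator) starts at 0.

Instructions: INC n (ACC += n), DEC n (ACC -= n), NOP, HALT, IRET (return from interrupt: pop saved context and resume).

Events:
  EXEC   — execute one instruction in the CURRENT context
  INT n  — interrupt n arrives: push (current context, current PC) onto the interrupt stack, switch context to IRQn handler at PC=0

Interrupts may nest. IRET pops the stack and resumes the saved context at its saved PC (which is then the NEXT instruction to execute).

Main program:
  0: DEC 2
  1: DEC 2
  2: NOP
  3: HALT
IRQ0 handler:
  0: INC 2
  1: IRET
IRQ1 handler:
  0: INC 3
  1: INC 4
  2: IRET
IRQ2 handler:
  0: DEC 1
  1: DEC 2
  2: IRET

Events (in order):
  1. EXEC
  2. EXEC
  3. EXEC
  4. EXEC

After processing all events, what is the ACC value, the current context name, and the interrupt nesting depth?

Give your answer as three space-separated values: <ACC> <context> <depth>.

Event 1 (EXEC): [MAIN] PC=0: DEC 2 -> ACC=-2
Event 2 (EXEC): [MAIN] PC=1: DEC 2 -> ACC=-4
Event 3 (EXEC): [MAIN] PC=2: NOP
Event 4 (EXEC): [MAIN] PC=3: HALT

Answer: -4 MAIN 0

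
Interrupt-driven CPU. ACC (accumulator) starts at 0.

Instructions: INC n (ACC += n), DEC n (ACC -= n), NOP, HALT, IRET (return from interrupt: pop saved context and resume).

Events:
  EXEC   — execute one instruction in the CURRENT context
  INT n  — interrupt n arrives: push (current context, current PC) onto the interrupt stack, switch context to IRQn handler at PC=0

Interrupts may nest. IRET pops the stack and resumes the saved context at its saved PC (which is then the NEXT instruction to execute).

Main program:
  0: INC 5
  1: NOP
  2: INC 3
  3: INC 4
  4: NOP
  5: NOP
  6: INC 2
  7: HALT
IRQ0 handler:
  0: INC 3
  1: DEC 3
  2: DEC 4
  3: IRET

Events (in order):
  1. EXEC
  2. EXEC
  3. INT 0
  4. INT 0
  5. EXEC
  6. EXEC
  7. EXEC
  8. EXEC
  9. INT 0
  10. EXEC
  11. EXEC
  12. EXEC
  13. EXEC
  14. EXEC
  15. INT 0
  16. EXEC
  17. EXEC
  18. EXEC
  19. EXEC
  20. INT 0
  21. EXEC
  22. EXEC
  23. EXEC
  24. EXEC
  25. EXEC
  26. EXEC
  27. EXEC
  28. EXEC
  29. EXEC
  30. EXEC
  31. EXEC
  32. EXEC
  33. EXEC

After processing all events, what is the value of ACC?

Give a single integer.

Answer: -6

Derivation:
Event 1 (EXEC): [MAIN] PC=0: INC 5 -> ACC=5
Event 2 (EXEC): [MAIN] PC=1: NOP
Event 3 (INT 0): INT 0 arrives: push (MAIN, PC=2), enter IRQ0 at PC=0 (depth now 1)
Event 4 (INT 0): INT 0 arrives: push (IRQ0, PC=0), enter IRQ0 at PC=0 (depth now 2)
Event 5 (EXEC): [IRQ0] PC=0: INC 3 -> ACC=8
Event 6 (EXEC): [IRQ0] PC=1: DEC 3 -> ACC=5
Event 7 (EXEC): [IRQ0] PC=2: DEC 4 -> ACC=1
Event 8 (EXEC): [IRQ0] PC=3: IRET -> resume IRQ0 at PC=0 (depth now 1)
Event 9 (INT 0): INT 0 arrives: push (IRQ0, PC=0), enter IRQ0 at PC=0 (depth now 2)
Event 10 (EXEC): [IRQ0] PC=0: INC 3 -> ACC=4
Event 11 (EXEC): [IRQ0] PC=1: DEC 3 -> ACC=1
Event 12 (EXEC): [IRQ0] PC=2: DEC 4 -> ACC=-3
Event 13 (EXEC): [IRQ0] PC=3: IRET -> resume IRQ0 at PC=0 (depth now 1)
Event 14 (EXEC): [IRQ0] PC=0: INC 3 -> ACC=0
Event 15 (INT 0): INT 0 arrives: push (IRQ0, PC=1), enter IRQ0 at PC=0 (depth now 2)
Event 16 (EXEC): [IRQ0] PC=0: INC 3 -> ACC=3
Event 17 (EXEC): [IRQ0] PC=1: DEC 3 -> ACC=0
Event 18 (EXEC): [IRQ0] PC=2: DEC 4 -> ACC=-4
Event 19 (EXEC): [IRQ0] PC=3: IRET -> resume IRQ0 at PC=1 (depth now 1)
Event 20 (INT 0): INT 0 arrives: push (IRQ0, PC=1), enter IRQ0 at PC=0 (depth now 2)
Event 21 (EXEC): [IRQ0] PC=0: INC 3 -> ACC=-1
Event 22 (EXEC): [IRQ0] PC=1: DEC 3 -> ACC=-4
Event 23 (EXEC): [IRQ0] PC=2: DEC 4 -> ACC=-8
Event 24 (EXEC): [IRQ0] PC=3: IRET -> resume IRQ0 at PC=1 (depth now 1)
Event 25 (EXEC): [IRQ0] PC=1: DEC 3 -> ACC=-11
Event 26 (EXEC): [IRQ0] PC=2: DEC 4 -> ACC=-15
Event 27 (EXEC): [IRQ0] PC=3: IRET -> resume MAIN at PC=2 (depth now 0)
Event 28 (EXEC): [MAIN] PC=2: INC 3 -> ACC=-12
Event 29 (EXEC): [MAIN] PC=3: INC 4 -> ACC=-8
Event 30 (EXEC): [MAIN] PC=4: NOP
Event 31 (EXEC): [MAIN] PC=5: NOP
Event 32 (EXEC): [MAIN] PC=6: INC 2 -> ACC=-6
Event 33 (EXEC): [MAIN] PC=7: HALT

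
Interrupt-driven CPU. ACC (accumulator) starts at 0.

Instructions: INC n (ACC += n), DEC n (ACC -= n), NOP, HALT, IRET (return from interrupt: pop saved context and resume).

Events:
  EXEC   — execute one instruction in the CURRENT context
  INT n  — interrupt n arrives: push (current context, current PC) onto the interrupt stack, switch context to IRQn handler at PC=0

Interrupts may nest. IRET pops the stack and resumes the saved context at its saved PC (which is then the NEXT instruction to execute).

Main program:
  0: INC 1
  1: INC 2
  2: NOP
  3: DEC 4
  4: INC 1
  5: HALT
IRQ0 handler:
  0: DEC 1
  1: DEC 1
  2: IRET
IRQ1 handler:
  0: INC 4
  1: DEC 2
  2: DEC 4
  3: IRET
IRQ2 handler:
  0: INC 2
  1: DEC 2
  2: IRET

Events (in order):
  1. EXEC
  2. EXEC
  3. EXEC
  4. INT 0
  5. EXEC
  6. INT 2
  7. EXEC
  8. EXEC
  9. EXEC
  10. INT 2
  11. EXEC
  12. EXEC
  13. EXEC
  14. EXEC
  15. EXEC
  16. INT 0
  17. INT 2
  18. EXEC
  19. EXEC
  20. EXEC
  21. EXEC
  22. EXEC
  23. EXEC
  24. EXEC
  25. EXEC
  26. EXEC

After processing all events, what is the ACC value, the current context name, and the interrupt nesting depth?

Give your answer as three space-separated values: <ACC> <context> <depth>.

Answer: -4 MAIN 0

Derivation:
Event 1 (EXEC): [MAIN] PC=0: INC 1 -> ACC=1
Event 2 (EXEC): [MAIN] PC=1: INC 2 -> ACC=3
Event 3 (EXEC): [MAIN] PC=2: NOP
Event 4 (INT 0): INT 0 arrives: push (MAIN, PC=3), enter IRQ0 at PC=0 (depth now 1)
Event 5 (EXEC): [IRQ0] PC=0: DEC 1 -> ACC=2
Event 6 (INT 2): INT 2 arrives: push (IRQ0, PC=1), enter IRQ2 at PC=0 (depth now 2)
Event 7 (EXEC): [IRQ2] PC=0: INC 2 -> ACC=4
Event 8 (EXEC): [IRQ2] PC=1: DEC 2 -> ACC=2
Event 9 (EXEC): [IRQ2] PC=2: IRET -> resume IRQ0 at PC=1 (depth now 1)
Event 10 (INT 2): INT 2 arrives: push (IRQ0, PC=1), enter IRQ2 at PC=0 (depth now 2)
Event 11 (EXEC): [IRQ2] PC=0: INC 2 -> ACC=4
Event 12 (EXEC): [IRQ2] PC=1: DEC 2 -> ACC=2
Event 13 (EXEC): [IRQ2] PC=2: IRET -> resume IRQ0 at PC=1 (depth now 1)
Event 14 (EXEC): [IRQ0] PC=1: DEC 1 -> ACC=1
Event 15 (EXEC): [IRQ0] PC=2: IRET -> resume MAIN at PC=3 (depth now 0)
Event 16 (INT 0): INT 0 arrives: push (MAIN, PC=3), enter IRQ0 at PC=0 (depth now 1)
Event 17 (INT 2): INT 2 arrives: push (IRQ0, PC=0), enter IRQ2 at PC=0 (depth now 2)
Event 18 (EXEC): [IRQ2] PC=0: INC 2 -> ACC=3
Event 19 (EXEC): [IRQ2] PC=1: DEC 2 -> ACC=1
Event 20 (EXEC): [IRQ2] PC=2: IRET -> resume IRQ0 at PC=0 (depth now 1)
Event 21 (EXEC): [IRQ0] PC=0: DEC 1 -> ACC=0
Event 22 (EXEC): [IRQ0] PC=1: DEC 1 -> ACC=-1
Event 23 (EXEC): [IRQ0] PC=2: IRET -> resume MAIN at PC=3 (depth now 0)
Event 24 (EXEC): [MAIN] PC=3: DEC 4 -> ACC=-5
Event 25 (EXEC): [MAIN] PC=4: INC 1 -> ACC=-4
Event 26 (EXEC): [MAIN] PC=5: HALT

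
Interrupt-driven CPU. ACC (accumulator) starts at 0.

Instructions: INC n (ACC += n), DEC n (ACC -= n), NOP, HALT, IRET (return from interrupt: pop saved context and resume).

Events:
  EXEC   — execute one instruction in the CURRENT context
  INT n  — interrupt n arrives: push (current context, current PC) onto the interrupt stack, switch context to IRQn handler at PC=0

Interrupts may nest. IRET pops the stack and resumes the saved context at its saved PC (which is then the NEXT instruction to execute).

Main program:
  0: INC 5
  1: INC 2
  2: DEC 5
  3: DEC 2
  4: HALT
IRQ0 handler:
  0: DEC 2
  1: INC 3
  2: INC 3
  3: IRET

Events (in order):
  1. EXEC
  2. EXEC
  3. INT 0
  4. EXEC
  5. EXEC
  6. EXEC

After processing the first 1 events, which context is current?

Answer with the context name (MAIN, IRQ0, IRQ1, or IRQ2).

Answer: MAIN

Derivation:
Event 1 (EXEC): [MAIN] PC=0: INC 5 -> ACC=5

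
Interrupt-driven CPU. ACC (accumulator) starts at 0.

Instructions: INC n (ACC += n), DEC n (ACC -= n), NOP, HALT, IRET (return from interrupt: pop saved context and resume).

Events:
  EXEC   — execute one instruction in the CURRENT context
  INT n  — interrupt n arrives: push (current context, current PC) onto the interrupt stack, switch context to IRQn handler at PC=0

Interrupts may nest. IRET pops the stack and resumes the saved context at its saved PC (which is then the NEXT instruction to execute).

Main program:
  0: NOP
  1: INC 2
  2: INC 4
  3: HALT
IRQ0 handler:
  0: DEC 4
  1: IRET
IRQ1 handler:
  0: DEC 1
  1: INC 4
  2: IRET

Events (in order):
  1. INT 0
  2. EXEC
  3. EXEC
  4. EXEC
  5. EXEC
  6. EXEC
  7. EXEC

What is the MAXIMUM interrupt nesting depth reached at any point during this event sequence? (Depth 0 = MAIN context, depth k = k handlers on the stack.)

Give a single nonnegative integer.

Event 1 (INT 0): INT 0 arrives: push (MAIN, PC=0), enter IRQ0 at PC=0 (depth now 1) [depth=1]
Event 2 (EXEC): [IRQ0] PC=0: DEC 4 -> ACC=-4 [depth=1]
Event 3 (EXEC): [IRQ0] PC=1: IRET -> resume MAIN at PC=0 (depth now 0) [depth=0]
Event 4 (EXEC): [MAIN] PC=0: NOP [depth=0]
Event 5 (EXEC): [MAIN] PC=1: INC 2 -> ACC=-2 [depth=0]
Event 6 (EXEC): [MAIN] PC=2: INC 4 -> ACC=2 [depth=0]
Event 7 (EXEC): [MAIN] PC=3: HALT [depth=0]
Max depth observed: 1

Answer: 1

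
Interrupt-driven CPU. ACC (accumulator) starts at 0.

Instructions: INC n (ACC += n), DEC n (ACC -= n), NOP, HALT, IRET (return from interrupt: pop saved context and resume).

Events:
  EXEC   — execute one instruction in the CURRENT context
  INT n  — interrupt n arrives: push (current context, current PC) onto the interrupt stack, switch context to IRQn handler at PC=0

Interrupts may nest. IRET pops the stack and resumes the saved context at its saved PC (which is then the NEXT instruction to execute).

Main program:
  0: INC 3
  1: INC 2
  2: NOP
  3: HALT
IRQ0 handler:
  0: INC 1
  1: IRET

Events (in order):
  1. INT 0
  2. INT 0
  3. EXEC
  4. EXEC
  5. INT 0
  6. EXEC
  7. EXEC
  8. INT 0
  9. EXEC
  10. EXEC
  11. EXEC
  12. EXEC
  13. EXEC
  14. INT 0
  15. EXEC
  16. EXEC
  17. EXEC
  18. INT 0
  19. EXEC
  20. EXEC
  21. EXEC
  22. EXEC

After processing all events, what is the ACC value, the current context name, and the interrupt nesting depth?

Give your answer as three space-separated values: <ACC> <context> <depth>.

Event 1 (INT 0): INT 0 arrives: push (MAIN, PC=0), enter IRQ0 at PC=0 (depth now 1)
Event 2 (INT 0): INT 0 arrives: push (IRQ0, PC=0), enter IRQ0 at PC=0 (depth now 2)
Event 3 (EXEC): [IRQ0] PC=0: INC 1 -> ACC=1
Event 4 (EXEC): [IRQ0] PC=1: IRET -> resume IRQ0 at PC=0 (depth now 1)
Event 5 (INT 0): INT 0 arrives: push (IRQ0, PC=0), enter IRQ0 at PC=0 (depth now 2)
Event 6 (EXEC): [IRQ0] PC=0: INC 1 -> ACC=2
Event 7 (EXEC): [IRQ0] PC=1: IRET -> resume IRQ0 at PC=0 (depth now 1)
Event 8 (INT 0): INT 0 arrives: push (IRQ0, PC=0), enter IRQ0 at PC=0 (depth now 2)
Event 9 (EXEC): [IRQ0] PC=0: INC 1 -> ACC=3
Event 10 (EXEC): [IRQ0] PC=1: IRET -> resume IRQ0 at PC=0 (depth now 1)
Event 11 (EXEC): [IRQ0] PC=0: INC 1 -> ACC=4
Event 12 (EXEC): [IRQ0] PC=1: IRET -> resume MAIN at PC=0 (depth now 0)
Event 13 (EXEC): [MAIN] PC=0: INC 3 -> ACC=7
Event 14 (INT 0): INT 0 arrives: push (MAIN, PC=1), enter IRQ0 at PC=0 (depth now 1)
Event 15 (EXEC): [IRQ0] PC=0: INC 1 -> ACC=8
Event 16 (EXEC): [IRQ0] PC=1: IRET -> resume MAIN at PC=1 (depth now 0)
Event 17 (EXEC): [MAIN] PC=1: INC 2 -> ACC=10
Event 18 (INT 0): INT 0 arrives: push (MAIN, PC=2), enter IRQ0 at PC=0 (depth now 1)
Event 19 (EXEC): [IRQ0] PC=0: INC 1 -> ACC=11
Event 20 (EXEC): [IRQ0] PC=1: IRET -> resume MAIN at PC=2 (depth now 0)
Event 21 (EXEC): [MAIN] PC=2: NOP
Event 22 (EXEC): [MAIN] PC=3: HALT

Answer: 11 MAIN 0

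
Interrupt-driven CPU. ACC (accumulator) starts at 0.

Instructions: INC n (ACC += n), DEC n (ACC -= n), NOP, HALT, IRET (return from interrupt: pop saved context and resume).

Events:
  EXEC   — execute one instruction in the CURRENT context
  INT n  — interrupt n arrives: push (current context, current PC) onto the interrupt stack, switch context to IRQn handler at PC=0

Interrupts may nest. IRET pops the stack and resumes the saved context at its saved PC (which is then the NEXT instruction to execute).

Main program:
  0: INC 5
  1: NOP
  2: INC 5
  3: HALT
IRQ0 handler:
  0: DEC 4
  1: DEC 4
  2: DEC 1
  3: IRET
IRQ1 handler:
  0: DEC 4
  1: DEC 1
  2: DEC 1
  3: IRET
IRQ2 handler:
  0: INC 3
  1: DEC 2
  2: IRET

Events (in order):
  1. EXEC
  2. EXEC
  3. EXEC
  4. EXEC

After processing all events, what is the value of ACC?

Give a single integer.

Answer: 10

Derivation:
Event 1 (EXEC): [MAIN] PC=0: INC 5 -> ACC=5
Event 2 (EXEC): [MAIN] PC=1: NOP
Event 3 (EXEC): [MAIN] PC=2: INC 5 -> ACC=10
Event 4 (EXEC): [MAIN] PC=3: HALT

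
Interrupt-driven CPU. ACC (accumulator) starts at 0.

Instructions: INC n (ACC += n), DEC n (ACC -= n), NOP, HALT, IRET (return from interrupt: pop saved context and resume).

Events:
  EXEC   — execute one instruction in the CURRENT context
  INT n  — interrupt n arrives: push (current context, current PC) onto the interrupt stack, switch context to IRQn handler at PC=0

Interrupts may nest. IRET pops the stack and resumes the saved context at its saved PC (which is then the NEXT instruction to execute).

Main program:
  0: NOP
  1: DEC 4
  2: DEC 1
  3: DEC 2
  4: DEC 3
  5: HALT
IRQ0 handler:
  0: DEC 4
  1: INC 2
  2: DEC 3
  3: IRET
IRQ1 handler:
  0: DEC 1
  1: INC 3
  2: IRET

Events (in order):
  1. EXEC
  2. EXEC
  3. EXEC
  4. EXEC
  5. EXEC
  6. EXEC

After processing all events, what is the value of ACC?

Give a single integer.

Event 1 (EXEC): [MAIN] PC=0: NOP
Event 2 (EXEC): [MAIN] PC=1: DEC 4 -> ACC=-4
Event 3 (EXEC): [MAIN] PC=2: DEC 1 -> ACC=-5
Event 4 (EXEC): [MAIN] PC=3: DEC 2 -> ACC=-7
Event 5 (EXEC): [MAIN] PC=4: DEC 3 -> ACC=-10
Event 6 (EXEC): [MAIN] PC=5: HALT

Answer: -10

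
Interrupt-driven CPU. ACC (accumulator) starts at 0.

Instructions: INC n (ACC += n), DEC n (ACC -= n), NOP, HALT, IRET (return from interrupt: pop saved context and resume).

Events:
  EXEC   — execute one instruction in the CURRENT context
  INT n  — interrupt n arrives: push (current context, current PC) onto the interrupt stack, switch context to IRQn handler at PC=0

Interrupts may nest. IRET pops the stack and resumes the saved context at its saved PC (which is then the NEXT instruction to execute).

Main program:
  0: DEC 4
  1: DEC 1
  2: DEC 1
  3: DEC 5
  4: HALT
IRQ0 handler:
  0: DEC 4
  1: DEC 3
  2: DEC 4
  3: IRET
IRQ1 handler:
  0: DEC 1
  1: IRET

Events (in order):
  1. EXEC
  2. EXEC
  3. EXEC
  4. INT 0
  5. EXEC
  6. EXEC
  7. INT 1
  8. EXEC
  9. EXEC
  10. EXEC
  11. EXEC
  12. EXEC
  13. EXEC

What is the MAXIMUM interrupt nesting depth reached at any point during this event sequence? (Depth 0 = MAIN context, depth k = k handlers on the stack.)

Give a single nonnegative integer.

Answer: 2

Derivation:
Event 1 (EXEC): [MAIN] PC=0: DEC 4 -> ACC=-4 [depth=0]
Event 2 (EXEC): [MAIN] PC=1: DEC 1 -> ACC=-5 [depth=0]
Event 3 (EXEC): [MAIN] PC=2: DEC 1 -> ACC=-6 [depth=0]
Event 4 (INT 0): INT 0 arrives: push (MAIN, PC=3), enter IRQ0 at PC=0 (depth now 1) [depth=1]
Event 5 (EXEC): [IRQ0] PC=0: DEC 4 -> ACC=-10 [depth=1]
Event 6 (EXEC): [IRQ0] PC=1: DEC 3 -> ACC=-13 [depth=1]
Event 7 (INT 1): INT 1 arrives: push (IRQ0, PC=2), enter IRQ1 at PC=0 (depth now 2) [depth=2]
Event 8 (EXEC): [IRQ1] PC=0: DEC 1 -> ACC=-14 [depth=2]
Event 9 (EXEC): [IRQ1] PC=1: IRET -> resume IRQ0 at PC=2 (depth now 1) [depth=1]
Event 10 (EXEC): [IRQ0] PC=2: DEC 4 -> ACC=-18 [depth=1]
Event 11 (EXEC): [IRQ0] PC=3: IRET -> resume MAIN at PC=3 (depth now 0) [depth=0]
Event 12 (EXEC): [MAIN] PC=3: DEC 5 -> ACC=-23 [depth=0]
Event 13 (EXEC): [MAIN] PC=4: HALT [depth=0]
Max depth observed: 2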